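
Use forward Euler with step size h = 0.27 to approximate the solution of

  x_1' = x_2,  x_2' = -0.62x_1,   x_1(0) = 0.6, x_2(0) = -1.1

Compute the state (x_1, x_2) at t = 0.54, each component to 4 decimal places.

-0.0211, -1.2512

Euler on (x_1,x_2): x_1_{n+1} = x_1_n + h·x_1', x_2_{n+1} = x_2_n + h·x_2'.
0.000000: (0.600000, -1.100000); f=(-1.100000, -0.372000) → (0.303000, -1.200440)
0.270000: (0.303000, -1.200440); f=(-1.200440, -0.187860) → (-0.021119, -1.251162)
(x_1(0.54), x_2(0.54)) ≈ (-0.0211, -1.2512)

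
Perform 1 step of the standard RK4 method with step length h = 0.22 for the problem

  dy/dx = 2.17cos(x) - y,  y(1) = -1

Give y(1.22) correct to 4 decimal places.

-0.6139

RK4: k1 = f(x_n, y_n); k2 = f(x_n + h/2, y_n + (h/2)·k1); k3 = f(x_n + h/2, y_n + (h/2)·k2); k4 = f(x_n + h, y_n + h·k3); y_{n+1} = y_n + (h/6)·(k1 + 2k2 + 2k3 + k4).
x=1.000000, y=-1.000000:
  k1 = f(1.000000, -1.000000) = 2.172456
  k2 = f(1.110000, -0.761030) = 1.725945
  k3 = f(1.110000, -0.810146) = 1.775062
  k4 = f(1.220000, -0.609486) = 1.355198
  y ← -1.000000 + (0.22/6)·(k1 + 2k2 + 2k3 + k4) = -0.613912
y(1.22) ≈ -0.6139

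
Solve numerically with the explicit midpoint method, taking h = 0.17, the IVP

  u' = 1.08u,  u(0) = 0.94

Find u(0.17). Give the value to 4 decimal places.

Midpoint: k1 = f(x_n, u_n); k2 = f(x_n + h/2, u_n + (h/2)·k1); u_{n+1} = u_n + h·k2.
x=0.000000, u=0.940000:
  k1 = f(0.000000, 0.940000) = 1.015200
  k2 = f(0.085000, 1.026292) = 1.108395
  u ← 0.940000 + 0.17·1.108395 = 1.128427
u(0.17) ≈ 1.1284

1.1284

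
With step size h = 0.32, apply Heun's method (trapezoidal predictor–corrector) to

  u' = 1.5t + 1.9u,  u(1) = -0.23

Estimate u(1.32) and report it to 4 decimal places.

Heun: k1 = f(t_n, u_n); k2 = f(t_n + h, u_n + h·k1); u_{n+1} = u_n + (h/2)·(k1 + k2).
t=1.000000, u=-0.230000:
  k1 = f(1.000000, -0.230000) = 1.063000
  k2 = f(1.320000, 0.110160) = 2.189304
  u ← -0.230000 + (0.32/2)·(1.063000 + 2.189304) = 0.290369
u(1.32) ≈ 0.2904

0.2904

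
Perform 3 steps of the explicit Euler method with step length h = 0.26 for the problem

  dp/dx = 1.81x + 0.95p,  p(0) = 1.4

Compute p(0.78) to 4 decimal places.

3.1120

Euler: p_{n+1} = p_n + h·f(x_n, p_n).
x=0.000000, p=1.400000: f=1.330000 → p ← 1.400000 + 0.26·1.330000 = 1.745800
x=0.260000, p=1.745800: f=2.129110 → p ← 1.745800 + 0.26·2.129110 = 2.299369
x=0.520000, p=2.299369: f=3.125600 → p ← 2.299369 + 0.26·3.125600 = 3.112025
p(0.78) ≈ 3.1120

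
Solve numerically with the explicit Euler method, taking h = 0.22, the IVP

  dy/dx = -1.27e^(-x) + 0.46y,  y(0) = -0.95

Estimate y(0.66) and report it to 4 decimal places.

Euler: y_{n+1} = y_n + h·f(x_n, y_n).
x=0.000000, y=-0.950000: f=-1.707000 → y ← -0.950000 + 0.22·(-1.707000) = -1.325540
x=0.220000, y=-1.325540: f=-1.628947 → y ← -1.325540 + 0.22·(-1.628947) = -1.683908
x=0.440000, y=-1.683908: f=-1.592524 → y ← -1.683908 + 0.22·(-1.592524) = -2.034264
y(0.66) ≈ -2.0343

-2.0343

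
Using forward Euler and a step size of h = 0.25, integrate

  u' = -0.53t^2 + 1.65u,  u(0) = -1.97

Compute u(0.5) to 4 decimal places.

-3.9387

Euler: u_{n+1} = u_n + h·f(t_n, u_n).
t=0.000000, u=-1.970000: f=-3.250500 → u ← -1.970000 + 0.25·(-3.250500) = -2.782625
t=0.250000, u=-2.782625: f=-4.624456 → u ← -2.782625 + 0.25·(-4.624456) = -3.938739
u(0.5) ≈ -3.9387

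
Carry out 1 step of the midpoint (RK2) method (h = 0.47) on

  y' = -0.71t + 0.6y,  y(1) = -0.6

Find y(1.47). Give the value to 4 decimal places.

Midpoint: k1 = f(t_n, y_n); k2 = f(t_n + h/2, y_n + (h/2)·k1); y_{n+1} = y_n + h·k2.
t=1.000000, y=-0.600000:
  k1 = f(1.000000, -0.600000) = -1.070000
  k2 = f(1.235000, -0.851450) = -1.387720
  y ← -0.600000 + 0.47·(-1.387720) = -1.252228
y(1.47) ≈ -1.2522

-1.2522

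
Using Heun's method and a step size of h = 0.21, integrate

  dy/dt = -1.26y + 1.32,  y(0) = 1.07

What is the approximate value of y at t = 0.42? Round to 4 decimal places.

1.0609

Heun: k1 = f(t_n, y_n); k2 = f(t_n + h, y_n + h·k1); y_{n+1} = y_n + (h/2)·(k1 + k2).
t=0.000000, y=1.070000:
  k1 = f(0.000000, 1.070000) = -0.028200
  k2 = f(0.210000, 1.064078) = -0.020738
  y ← 1.070000 + (0.21/2)·(-0.028200 + (-0.020738)) = 1.064861
t=0.210000, y=1.064861:
  k1 = f(0.210000, 1.064861) = -0.021725
  k2 = f(0.420000, 1.060299) = -0.015977
  y ← 1.064861 + (0.21/2)·(-0.021725 + (-0.015977)) = 1.060903
y(0.42) ≈ 1.0609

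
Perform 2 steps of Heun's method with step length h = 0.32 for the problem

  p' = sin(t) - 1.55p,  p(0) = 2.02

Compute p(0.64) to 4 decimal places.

0.9466

Heun: k1 = f(t_n, p_n); k2 = f(t_n + h, p_n + h·k1); p_{n+1} = p_n + (h/2)·(k1 + k2).
t=0.000000, p=2.020000:
  k1 = f(0.000000, 2.020000) = -3.131000
  k2 = f(0.320000, 1.018080) = -1.263457
  p ← 2.020000 + (0.32/2)·(-3.131000 + (-1.263457)) = 1.316887
t=0.320000, p=1.316887:
  k1 = f(0.320000, 1.316887) = -1.726608
  k2 = f(0.640000, 0.764372) = -0.587582
  p ← 1.316887 + (0.32/2)·(-1.726608 + (-0.587582)) = 0.946616
p(0.64) ≈ 0.9466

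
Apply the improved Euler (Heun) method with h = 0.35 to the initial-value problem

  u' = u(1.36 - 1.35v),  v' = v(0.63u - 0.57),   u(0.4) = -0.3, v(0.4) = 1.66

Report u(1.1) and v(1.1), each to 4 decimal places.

Heun on (u,v): k1 = f(x_n, state_n); k2 = f(x_n + h, state_n + h·k1); state_{n+1} = state_n + (h/2)·(k1 + k2).
0.400000: (-0.300000, 1.660000)
  k1 = (0.264300, -1.259940)
  predictor → (-0.207495, 1.219021)
  k2 = (0.059277, -0.854195)
  → (-0.243374, 1.290026)
0.750000: (-0.243374, 1.290026)
  k1 = (0.092856, -0.933109)
  predictor → (-0.210874, 0.963438)
  k2 = (-0.012517, -0.677153)
  → (-0.229315, 1.008230)
(u(1.1), v(1.1)) ≈ (-0.2293, 1.0082)

-0.2293, 1.0082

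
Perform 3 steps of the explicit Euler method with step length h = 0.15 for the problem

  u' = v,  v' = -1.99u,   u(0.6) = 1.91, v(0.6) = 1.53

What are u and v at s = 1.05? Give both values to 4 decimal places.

2.3317, -0.3604

Euler on (u,v): u_{n+1} = u_n + h·u', v_{n+1} = v_n + h·v'.
0.600000: (1.910000, 1.530000); f=(1.530000, -3.800900) → (2.139500, 0.959865)
0.750000: (2.139500, 0.959865); f=(0.959865, -4.257605) → (2.283480, 0.321224)
0.900000: (2.283480, 0.321224); f=(0.321224, -4.544125) → (2.331663, -0.360394)
(u(1.05), v(1.05)) ≈ (2.3317, -0.3604)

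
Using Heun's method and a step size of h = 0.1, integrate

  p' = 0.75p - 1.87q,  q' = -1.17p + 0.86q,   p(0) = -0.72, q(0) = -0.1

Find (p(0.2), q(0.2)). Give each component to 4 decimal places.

Heun on (p,q): k1 = f(t_n, state_n); k2 = f(t_n + h, state_n + h·k1); state_{n+1} = state_n + (h/2)·(k1 + k2).
0.000000: (-0.720000, -0.100000)
  k1 = (-0.353000, 0.756400)
  predictor → (-0.755300, -0.024360)
  k2 = (-0.520922, 0.862751)
  → (-0.763696, -0.019042)
0.100000: (-0.763696, -0.019042)
  k1 = (-0.537163, 0.877148)
  predictor → (-0.817412, 0.068672)
  k2 = (-0.741477, 1.015431)
  → (-0.827628, 0.075587)
(p(0.2), q(0.2)) ≈ (-0.8276, 0.0756)

-0.8276, 0.0756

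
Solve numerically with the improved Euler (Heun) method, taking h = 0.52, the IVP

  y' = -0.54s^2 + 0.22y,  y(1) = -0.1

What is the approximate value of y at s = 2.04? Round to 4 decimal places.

-1.6104

Heun: k1 = f(s_n, y_n); k2 = f(s_n + h, y_n + h·k1); y_{n+1} = y_n + (h/2)·(k1 + k2).
s=1.000000, y=-0.100000:
  k1 = f(1.000000, -0.100000) = -0.562000
  k2 = f(1.520000, -0.392240) = -1.333909
  y ← -0.100000 + (0.52/2)·(-0.562000 + (-1.333909)) = -0.592936
s=1.520000, y=-0.592936:
  k1 = f(1.520000, -0.592936) = -1.378062
  k2 = f(2.040000, -1.309529) = -2.535360
  y ← -0.592936 + (0.52/2)·(-1.378062 + (-2.535360)) = -1.610426
y(2.04) ≈ -1.6104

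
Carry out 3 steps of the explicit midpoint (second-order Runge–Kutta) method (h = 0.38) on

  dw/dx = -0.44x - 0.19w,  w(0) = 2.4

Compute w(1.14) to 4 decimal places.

Midpoint: k1 = f(x_n, w_n); k2 = f(x_n + h/2, w_n + (h/2)·k1); w_{n+1} = w_n + h·k2.
x=0.000000, w=2.400000:
  k1 = f(0.000000, 2.400000) = -0.456000
  k2 = f(0.190000, 2.313360) = -0.523138
  w ← 2.400000 + 0.38·(-0.523138) = 2.201207
x=0.380000, w=2.201207:
  k1 = f(0.380000, 2.201207) = -0.585429
  k2 = f(0.570000, 2.089976) = -0.647895
  w ← 2.201207 + 0.38·(-0.647895) = 1.955007
x=0.760000, w=1.955007:
  k1 = f(0.760000, 1.955007) = -0.705851
  k2 = f(0.950000, 1.820895) = -0.763970
  w ← 1.955007 + 0.38·(-0.763970) = 1.664699
w(1.14) ≈ 1.6647

1.6647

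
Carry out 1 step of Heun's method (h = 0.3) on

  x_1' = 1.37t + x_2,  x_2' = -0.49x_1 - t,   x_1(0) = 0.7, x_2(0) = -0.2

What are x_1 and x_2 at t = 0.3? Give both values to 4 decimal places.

0.6862, -0.3435

Heun on (x_1,x_2): k1 = f(t_n, state_n); k2 = f(t_n + h, state_n + h·k1); state_{n+1} = state_n + (h/2)·(k1 + k2).
0.000000: (0.700000, -0.200000)
  k1 = (-0.200000, -0.343000)
  predictor → (0.640000, -0.302900)
  k2 = (0.108100, -0.613600)
  → (0.686215, -0.343490)
(x_1(0.3), x_2(0.3)) ≈ (0.6862, -0.3435)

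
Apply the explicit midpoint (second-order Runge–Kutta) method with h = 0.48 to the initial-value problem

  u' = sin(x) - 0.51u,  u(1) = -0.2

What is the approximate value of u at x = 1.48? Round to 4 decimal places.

0.2475

Midpoint: k1 = f(x_n, u_n); k2 = f(x_n + h/2, u_n + (h/2)·k1); u_{n+1} = u_n + h·k2.
x=1.000000, u=-0.200000:
  k1 = f(1.000000, -0.200000) = 0.943471
  k2 = f(1.240000, 0.026433) = 0.932303
  u ← -0.200000 + 0.48·0.932303 = 0.247506
u(1.48) ≈ 0.2475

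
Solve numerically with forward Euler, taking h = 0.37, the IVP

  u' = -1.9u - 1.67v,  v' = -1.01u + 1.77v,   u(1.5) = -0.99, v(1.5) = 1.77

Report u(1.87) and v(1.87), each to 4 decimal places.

Euler on (u,v): u_{n+1} = u_n + h·u', v_{n+1} = v_n + h·v'.
1.500000: (-0.990000, 1.770000); f=(-1.074900, 4.132800) → (-1.387713, 3.299136)
(u(1.87), v(1.87)) ≈ (-1.3877, 3.2991)

-1.3877, 3.2991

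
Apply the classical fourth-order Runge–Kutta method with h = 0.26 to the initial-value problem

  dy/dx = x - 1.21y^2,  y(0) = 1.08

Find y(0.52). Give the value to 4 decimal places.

0.7443

RK4: k1 = f(x_n, y_n); k2 = f(x_n + h/2, y_n + (h/2)·k1); k3 = f(x_n + h/2, y_n + (h/2)·k2); k4 = f(x_n + h, y_n + h·k3); y_{n+1} = y_n + (h/6)·(k1 + 2k2 + 2k3 + k4).
x=0.000000, y=1.080000:
  k1 = f(0.000000, 1.080000) = -1.411344
  k2 = f(0.130000, 0.896525) = -0.842547
  k3 = f(0.130000, 0.970469) = -1.009590
  k4 = f(0.260000, 0.817507) = -0.548664
  y ← 1.080000 + (0.26/6)·(k1 + 2k2 + 2k3 + k4) = 0.834548
x=0.260000, y=0.834548:
  k1 = f(0.260000, 0.834548) = -0.582729
  k2 = f(0.390000, 0.758793) = -0.306678
  k3 = f(0.390000, 0.794680) = -0.374134
  k4 = f(0.520000, 0.737273) = -0.137721
  y ← 0.834548 + (0.26/6)·(k1 + 2k2 + 2k3 + k4) = 0.744325
y(0.52) ≈ 0.7443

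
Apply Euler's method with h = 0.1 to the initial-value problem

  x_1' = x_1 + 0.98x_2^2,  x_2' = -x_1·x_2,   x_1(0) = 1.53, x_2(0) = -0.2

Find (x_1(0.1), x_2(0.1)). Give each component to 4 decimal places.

1.6869, -0.1694

Euler on (x_1,x_2): x_1_{n+1} = x_1_n + h·x_1', x_2_{n+1} = x_2_n + h·x_2'.
0.000000: (1.530000, -0.200000); f=(1.569200, 0.306000) → (1.686920, -0.169400)
(x_1(0.1), x_2(0.1)) ≈ (1.6869, -0.1694)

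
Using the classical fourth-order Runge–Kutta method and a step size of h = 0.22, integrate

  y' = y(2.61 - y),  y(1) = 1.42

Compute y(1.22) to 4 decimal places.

1.7731

RK4: k1 = f(t_n, y_n); k2 = f(t_n + h/2, y_n + (h/2)·k1); k3 = f(t_n + h/2, y_n + (h/2)·k2); k4 = f(t_n + h, y_n + h·k3); y_{n+1} = y_n + (h/6)·(k1 + 2k2 + 2k3 + k4).
t=1.000000, y=1.420000:
  k1 = f(1.000000, 1.420000) = 1.689800
  k2 = f(1.110000, 1.605878) = 1.612497
  k3 = f(1.110000, 1.597375) = 1.617542
  k4 = f(1.220000, 1.775859) = 1.481317
  y ← 1.420000 + (0.22/6)·(k1 + 2k2 + 2k3 + k4) = 1.773144
y(1.22) ≈ 1.7731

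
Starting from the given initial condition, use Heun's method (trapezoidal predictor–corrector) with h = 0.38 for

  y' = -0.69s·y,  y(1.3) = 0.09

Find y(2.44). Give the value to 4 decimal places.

0.0226

Heun: k1 = f(s_n, y_n); k2 = f(s_n + h, y_n + h·k1); y_{n+1} = y_n + (h/2)·(k1 + k2).
s=1.300000, y=0.090000:
  k1 = f(1.300000, 0.090000) = -0.080730
  k2 = f(1.680000, 0.059323) = -0.068767
  y ← 0.090000 + (0.38/2)·(-0.080730 + (-0.068767)) = 0.061596
s=1.680000, y=0.061596:
  k1 = f(1.680000, 0.061596) = -0.071402
  k2 = f(2.060000, 0.034463) = -0.048986
  y ← 0.061596 + (0.38/2)·(-0.071402 + (-0.048986)) = 0.038722
s=2.060000, y=0.038722:
  k1 = f(2.060000, 0.038722) = -0.055039
  k2 = f(2.440000, 0.017807) = -0.029980
  y ← 0.038722 + (0.38/2)·(-0.055039 + (-0.029980)) = 0.022568
y(2.44) ≈ 0.0226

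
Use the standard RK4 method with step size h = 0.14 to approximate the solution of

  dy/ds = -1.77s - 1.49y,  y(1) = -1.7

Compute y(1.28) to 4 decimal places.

-1.5860

RK4: k1 = f(s_n, y_n); k2 = f(s_n + h/2, y_n + (h/2)·k1); k3 = f(s_n + h/2, y_n + (h/2)·k2); k4 = f(s_n + h, y_n + h·k3); y_{n+1} = y_n + (h/6)·(k1 + 2k2 + 2k3 + k4).
s=1.000000, y=-1.700000:
  k1 = f(1.000000, -1.700000) = 0.763000
  k2 = f(1.070000, -1.646590) = 0.559519
  k3 = f(1.070000, -1.660834) = 0.580742
  k4 = f(1.140000, -1.618696) = 0.394057
  y ← -1.700000 + (0.14/6)·(k1 + 2k2 + 2k3 + k4) = -1.619790
s=1.140000, y=-1.619790:
  k1 = f(1.140000, -1.619790) = 0.395687
  k2 = f(1.210000, -1.592092) = 0.230517
  k3 = f(1.210000, -1.603654) = 0.247744
  k4 = f(1.280000, -1.585106) = 0.096207
  y ← -1.619790 + (0.14/6)·(k1 + 2k2 + 2k3 + k4) = -1.585993
y(1.28) ≈ -1.5860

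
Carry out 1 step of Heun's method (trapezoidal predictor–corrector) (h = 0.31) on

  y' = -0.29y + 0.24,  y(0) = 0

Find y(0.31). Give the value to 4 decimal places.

0.0711

Heun: k1 = f(s_n, y_n); k2 = f(s_n + h, y_n + h·k1); y_{n+1} = y_n + (h/2)·(k1 + k2).
s=0.000000, y=0.000000:
  k1 = f(0.000000, 0.000000) = 0.240000
  k2 = f(0.310000, 0.074400) = 0.218424
  y ← 0.000000 + (0.31/2)·(0.240000 + 0.218424) = 0.071056
y(0.31) ≈ 0.0711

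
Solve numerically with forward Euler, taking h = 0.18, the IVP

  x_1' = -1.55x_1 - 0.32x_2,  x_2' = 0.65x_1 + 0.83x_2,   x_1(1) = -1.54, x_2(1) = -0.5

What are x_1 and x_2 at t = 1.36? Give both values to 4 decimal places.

Euler on (x_1,x_2): x_1_{n+1} = x_1_n + h·x_1', x_2_{n+1} = x_2_n + h·x_2'.
1.000000: (-1.540000, -0.500000); f=(2.547000, -1.416000) → (-1.081540, -0.754880)
1.180000: (-1.081540, -0.754880); f=(1.917949, -1.329551) → (-0.736309, -0.994199)
(x_1(1.36), x_2(1.36)) ≈ (-0.7363, -0.9942)

-0.7363, -0.9942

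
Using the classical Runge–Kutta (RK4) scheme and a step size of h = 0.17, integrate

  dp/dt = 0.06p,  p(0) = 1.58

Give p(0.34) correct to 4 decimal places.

RK4: k1 = f(t_n, p_n); k2 = f(t_n + h/2, p_n + (h/2)·k1); k3 = f(t_n + h/2, p_n + (h/2)·k2); k4 = f(t_n + h, p_n + h·k3); p_{n+1} = p_n + (h/6)·(k1 + 2k2 + 2k3 + k4).
t=0.000000, p=1.580000:
  k1 = f(0.000000, 1.580000) = 0.094800
  k2 = f(0.085000, 1.588058) = 0.095283
  k3 = f(0.085000, 1.588099) = 0.095286
  k4 = f(0.170000, 1.596199) = 0.095772
  p ← 1.580000 + (0.17/6)·(k1 + 2k2 + 2k3 + k4) = 1.596198
t=0.170000, p=1.596198:
  k1 = f(0.170000, 1.596198) = 0.095772
  k2 = f(0.255000, 1.604339) = 0.096260
  k3 = f(0.255000, 1.604381) = 0.096263
  k4 = f(0.340000, 1.612563) = 0.096754
  p ← 1.596198 + (0.17/6)·(k1 + 2k2 + 2k3 + k4) = 1.612563
p(0.34) ≈ 1.6126

1.6126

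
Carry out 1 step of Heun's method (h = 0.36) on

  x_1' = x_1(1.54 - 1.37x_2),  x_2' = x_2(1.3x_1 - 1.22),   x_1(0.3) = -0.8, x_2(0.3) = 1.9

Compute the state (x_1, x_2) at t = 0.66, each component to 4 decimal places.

Heun on (x_1,x_2): k1 = f(t_n, state_n); k2 = f(t_n + h, state_n + h·k1); state_{n+1} = state_n + (h/2)·(k1 + k2).
0.300000: (-0.800000, 1.900000)
  k1 = (0.850400, -4.294000)
  predictor → (-0.493856, 0.354160)
  k2 = (-0.520920, -0.659450)
  → (-0.740694, 1.008379)
(x_1(0.66), x_2(0.66)) ≈ (-0.7407, 1.0084)

-0.7407, 1.0084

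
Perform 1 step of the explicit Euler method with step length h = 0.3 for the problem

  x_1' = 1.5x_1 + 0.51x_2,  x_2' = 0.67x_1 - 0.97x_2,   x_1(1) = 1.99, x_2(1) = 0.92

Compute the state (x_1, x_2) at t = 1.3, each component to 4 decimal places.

Euler on (x_1,x_2): x_1_{n+1} = x_1_n + h·x_1', x_2_{n+1} = x_2_n + h·x_2'.
1.000000: (1.990000, 0.920000); f=(3.454200, 0.440900) → (3.026260, 1.052270)
(x_1(1.3), x_2(1.3)) ≈ (3.0263, 1.0523)

3.0263, 1.0523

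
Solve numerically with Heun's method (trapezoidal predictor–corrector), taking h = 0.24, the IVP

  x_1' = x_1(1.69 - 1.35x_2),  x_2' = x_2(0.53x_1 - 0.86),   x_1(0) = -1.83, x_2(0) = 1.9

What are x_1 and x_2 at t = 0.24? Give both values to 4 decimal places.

Heun on (x_1,x_2): k1 = f(t_n, state_n); k2 = f(t_n + h, state_n + h·k1); state_{n+1} = state_n + (h/2)·(k1 + k2).
0.000000: (-1.830000, 1.900000)
  k1 = (1.601250, -3.476810)
  predictor → (-1.445700, 1.065566)
  k2 = (-0.363574, -1.732845)
  → (-1.681479, 1.274841)
(x_1(0.24), x_2(0.24)) ≈ (-1.6815, 1.2748)

-1.6815, 1.2748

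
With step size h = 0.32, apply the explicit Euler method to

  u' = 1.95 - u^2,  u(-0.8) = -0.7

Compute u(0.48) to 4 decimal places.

Euler: u_{n+1} = u_n + h·f(t_n, u_n).
t=-0.800000, u=-0.700000: f=1.460000 → u ← -0.700000 + 0.32·1.460000 = -0.232800
t=-0.480000, u=-0.232800: f=1.895804 → u ← -0.232800 + 0.32·1.895804 = 0.373857
t=-0.160000, u=0.373857: f=1.810231 → u ← 0.373857 + 0.32·1.810231 = 0.953131
t=0.160000, u=0.953131: f=1.041541 → u ← 0.953131 + 0.32·1.041541 = 1.286424
u(0.48) ≈ 1.2864

1.2864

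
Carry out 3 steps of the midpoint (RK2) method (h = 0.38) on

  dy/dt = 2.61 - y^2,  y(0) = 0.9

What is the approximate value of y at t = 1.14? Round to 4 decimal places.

Midpoint: k1 = f(t_n, y_n); k2 = f(t_n + h/2, y_n + (h/2)·k1); y_{n+1} = y_n + h·k2.
t=0.000000, y=0.900000:
  k1 = f(0.000000, 0.900000) = 1.800000
  k2 = f(0.190000, 1.242000) = 1.067436
  y ← 0.900000 + 0.38·1.067436 = 1.305626
t=0.380000, y=1.305626:
  k1 = f(0.380000, 1.305626) = 0.905342
  k2 = f(0.570000, 1.477641) = 0.426578
  y ← 1.305626 + 0.38·0.426578 = 1.467725
t=0.760000, y=1.467725:
  k1 = f(0.760000, 1.467725) = 0.455782
  k2 = f(0.950000, 1.554324) = 0.194077
  y ← 1.467725 + 0.38·0.194077 = 1.541475
y(1.14) ≈ 1.5415

1.5415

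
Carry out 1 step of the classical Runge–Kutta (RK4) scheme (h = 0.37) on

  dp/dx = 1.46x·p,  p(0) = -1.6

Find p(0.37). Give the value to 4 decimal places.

-1.7682

RK4: k1 = f(x_n, p_n); k2 = f(x_n + h/2, p_n + (h/2)·k1); k3 = f(x_n + h/2, p_n + (h/2)·k2); k4 = f(x_n + h, p_n + h·k3); p_{n+1} = p_n + (h/6)·(k1 + 2k2 + 2k3 + k4).
x=0.000000, p=-1.600000:
  k1 = f(0.000000, -1.600000) = 0.000000
  k2 = f(0.185000, -1.600000) = -0.432160
  k3 = f(0.185000, -1.679950) = -0.453754
  k4 = f(0.370000, -1.767889) = -0.955014
  p ← -1.600000 + (0.37/6)·(k1 + 2k2 + 2k3 + k4) = -1.768155
p(0.37) ≈ -1.7682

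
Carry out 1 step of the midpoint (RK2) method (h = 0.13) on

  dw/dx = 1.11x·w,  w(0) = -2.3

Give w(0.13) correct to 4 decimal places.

Midpoint: k1 = f(x_n, w_n); k2 = f(x_n + h/2, w_n + (h/2)·k1); w_{n+1} = w_n + h·k2.
x=0.000000, w=-2.300000:
  k1 = f(0.000000, -2.300000) = 0.000000
  k2 = f(0.065000, -2.300000) = -0.165945
  w ← -2.300000 + 0.13·(-0.165945) = -2.321573
w(0.13) ≈ -2.3216

-2.3216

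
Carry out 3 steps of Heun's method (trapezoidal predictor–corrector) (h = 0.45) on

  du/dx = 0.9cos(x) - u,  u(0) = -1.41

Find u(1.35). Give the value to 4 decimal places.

-0.0040

Heun: k1 = f(x_n, u_n); k2 = f(x_n + h, u_n + h·k1); u_{n+1} = u_n + (h/2)·(k1 + k2).
x=0.000000, u=-1.410000:
  k1 = f(0.000000, -1.410000) = 2.310000
  k2 = f(0.450000, -0.370500) = 1.180902
  u ← -1.410000 + (0.45/2)·(2.310000 + 1.180902) = -0.624547
x=0.450000, u=-0.624547:
  k1 = f(0.450000, -0.624547) = 1.434949
  k2 = f(0.900000, 0.021180) = 0.538269
  u ← -0.624547 + (0.45/2)·(1.434949 + 0.538269) = -0.180573
x=0.900000, u=-0.180573:
  k1 = f(0.900000, -0.180573) = 0.740022
  k2 = f(1.350000, 0.152437) = 0.044669
  u ← -0.180573 + (0.45/2)·(0.740022 + 0.044669) = -0.004017
u(1.35) ≈ -0.0040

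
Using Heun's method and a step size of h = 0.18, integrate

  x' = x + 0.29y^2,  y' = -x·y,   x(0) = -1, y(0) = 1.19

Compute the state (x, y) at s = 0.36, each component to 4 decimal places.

Heun on (x,y): k1 = f(s_n, state_n); k2 = f(s_n + h, state_n + h·k1); state_{n+1} = state_n + (h/2)·(k1 + k2).
0.000000: (-1.000000, 1.190000)
  k1 = (-0.589331, 1.190000)
  predictor → (-1.106080, 1.404200)
  k2 = (-0.534264, 1.553157)
  → (-1.101124, 1.436884)
0.180000: (-1.101124, 1.436884)
  k1 = (-0.502379, 1.582187)
  predictor → (-1.191552, 1.721678)
  k2 = (-0.331941, 2.051468)
  → (-1.176212, 1.763913)
(x(0.36), y(0.36)) ≈ (-1.1762, 1.7639)

-1.1762, 1.7639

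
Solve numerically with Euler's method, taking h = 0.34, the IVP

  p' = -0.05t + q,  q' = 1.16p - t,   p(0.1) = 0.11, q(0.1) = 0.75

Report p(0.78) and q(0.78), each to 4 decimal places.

Euler on (p,q): p_{n+1} = p_n + h·p', q_{n+1} = q_n + h·q'.
0.100000: (0.110000, 0.750000); f=(0.745000, 0.027600) → (0.363300, 0.759384)
0.440000: (0.363300, 0.759384); f=(0.737384, -0.018572) → (0.614011, 0.753070)
(p(0.78), q(0.78)) ≈ (0.6140, 0.7531)

0.6140, 0.7531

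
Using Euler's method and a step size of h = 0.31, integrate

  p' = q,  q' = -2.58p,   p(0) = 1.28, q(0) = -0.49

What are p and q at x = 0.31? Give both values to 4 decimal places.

Euler on (p,q): p_{n+1} = p_n + h·p', q_{n+1} = q_n + h·q'.
0.000000: (1.280000, -0.490000); f=(-0.490000, -3.302400) → (1.128100, -1.513744)
(p(0.31), q(0.31)) ≈ (1.1281, -1.5137)

1.1281, -1.5137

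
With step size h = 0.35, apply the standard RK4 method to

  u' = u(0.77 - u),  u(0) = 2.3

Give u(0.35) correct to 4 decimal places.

RK4: k1 = f(x_n, u_n); k2 = f(x_n + h/2, u_n + (h/2)·k1); k3 = f(x_n + h/2, u_n + (h/2)·k2); k4 = f(x_n + h, u_n + h·k3); u_{n+1} = u_n + (h/6)·(k1 + 2k2 + 2k3 + k4).
x=0.000000, u=2.300000:
  k1 = f(0.000000, 2.300000) = -3.519000
  k2 = f(0.175000, 1.684175) = -1.539631
  k3 = f(0.175000, 2.030565) = -2.559658
  k4 = f(0.350000, 1.404120) = -0.890380
  u ← 2.300000 + (0.35/6)·(k1 + 2k2 + 2k3 + k4) = 1.564536
u(0.35) ≈ 1.5645

1.5645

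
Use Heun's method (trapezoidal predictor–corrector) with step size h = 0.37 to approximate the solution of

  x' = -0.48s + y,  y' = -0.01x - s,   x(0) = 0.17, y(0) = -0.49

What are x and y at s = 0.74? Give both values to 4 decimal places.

Heun on (x,y): k1 = f(s_n, state_n); k2 = f(s_n + h, state_n + h·k1); state_{n+1} = state_n + (h/2)·(k1 + k2).
0.000000: (0.170000, -0.490000)
  k1 = (-0.490000, -0.001700)
  predictor → (-0.011300, -0.490629)
  k2 = (-0.668229, -0.369887)
  → (-0.044272, -0.558744)
0.370000: (-0.044272, -0.558744)
  k1 = (-0.736344, -0.369557)
  predictor → (-0.316719, -0.695480)
  k2 = (-1.050680, -0.736833)
  → (-0.374872, -0.763426)
(x(0.74), y(0.74)) ≈ (-0.3749, -0.7634)

-0.3749, -0.7634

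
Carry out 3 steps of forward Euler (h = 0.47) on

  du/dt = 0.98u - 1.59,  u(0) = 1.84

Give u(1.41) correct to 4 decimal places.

2.3003

Euler: u_{n+1} = u_n + h·f(t_n, u_n).
t=0.000000, u=1.840000: f=0.213200 → u ← 1.840000 + 0.47·0.213200 = 1.940204
t=0.470000, u=1.940204: f=0.311400 → u ← 1.940204 + 0.47·0.311400 = 2.086562
t=0.940000, u=2.086562: f=0.454831 → u ← 2.086562 + 0.47·0.454831 = 2.300332
u(1.41) ≈ 2.3003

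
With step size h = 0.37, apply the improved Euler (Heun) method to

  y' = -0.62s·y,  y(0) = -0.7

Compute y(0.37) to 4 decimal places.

-0.6703

Heun: k1 = f(s_n, y_n); k2 = f(s_n + h, y_n + h·k1); y_{n+1} = y_n + (h/2)·(k1 + k2).
s=0.000000, y=-0.700000:
  k1 = f(0.000000, -0.700000) = 0.000000
  k2 = f(0.370000, -0.700000) = 0.160580
  y ← -0.700000 + (0.37/2)·(0.000000 + 0.160580) = -0.670293
y(0.37) ≈ -0.6703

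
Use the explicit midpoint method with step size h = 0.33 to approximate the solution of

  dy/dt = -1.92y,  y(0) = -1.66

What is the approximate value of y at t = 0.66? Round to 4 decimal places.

-0.5339

Midpoint: k1 = f(t_n, y_n); k2 = f(t_n + h/2, y_n + (h/2)·k1); y_{n+1} = y_n + h·k2.
t=0.000000, y=-1.660000:
  k1 = f(0.000000, -1.660000) = 3.187200
  k2 = f(0.165000, -1.134112) = 2.177495
  y ← -1.660000 + 0.33·2.177495 = -0.941427
t=0.330000, y=-0.941427:
  k1 = f(0.330000, -0.941427) = 1.807539
  k2 = f(0.495000, -0.643183) = 1.234911
  y ← -0.941427 + 0.33·1.234911 = -0.533906
y(0.66) ≈ -0.5339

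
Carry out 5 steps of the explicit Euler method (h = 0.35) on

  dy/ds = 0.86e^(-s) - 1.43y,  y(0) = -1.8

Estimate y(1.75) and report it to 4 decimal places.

Euler: y_{n+1} = y_n + h·f(s_n, y_n).
s=0.000000, y=-1.800000: f=3.434000 → y ← -1.800000 + 0.35·3.434000 = -0.598100
s=0.350000, y=-0.598100: f=1.461315 → y ← -0.598100 + 0.35·1.461315 = -0.086640
s=0.700000, y=-0.086640: f=0.550958 → y ← -0.086640 + 0.35·0.550958 = 0.106196
s=1.050000, y=0.106196: f=0.149087 → y ← 0.106196 + 0.35·0.149087 = 0.158376
s=1.400000, y=0.158376: f=-0.014404 → y ← 0.158376 + 0.35·(-0.014404) = 0.153334
y(1.75) ≈ 0.1533

0.1533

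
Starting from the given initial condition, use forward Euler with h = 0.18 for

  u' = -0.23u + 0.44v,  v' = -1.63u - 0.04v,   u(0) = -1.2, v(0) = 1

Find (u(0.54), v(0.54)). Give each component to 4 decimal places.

-0.7515, 1.9076

Euler on (u,v): u_{n+1} = u_n + h·u', v_{n+1} = v_n + h·v'.
0.000000: (-1.200000, 1.000000); f=(0.716000, 1.916000) → (-1.071120, 1.344880)
0.180000: (-1.071120, 1.344880); f=(0.838105, 1.692130) → (-0.920261, 1.649463)
0.360000: (-0.920261, 1.649463); f=(0.937424, 1.434047) → (-0.751525, 1.907592)
(u(0.54), v(0.54)) ≈ (-0.7515, 1.9076)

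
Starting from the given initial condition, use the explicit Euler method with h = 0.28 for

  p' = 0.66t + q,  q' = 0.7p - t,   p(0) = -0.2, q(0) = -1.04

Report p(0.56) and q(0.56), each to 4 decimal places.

-0.7416, -1.2539

Euler on (p,q): p_{n+1} = p_n + h·p', q_{n+1} = q_n + h·q'.
0.000000: (-0.200000, -1.040000); f=(-1.040000, -0.140000) → (-0.491200, -1.079200)
0.280000: (-0.491200, -1.079200); f=(-0.894400, -0.623840) → (-0.741632, -1.253875)
(p(0.56), q(0.56)) ≈ (-0.7416, -1.2539)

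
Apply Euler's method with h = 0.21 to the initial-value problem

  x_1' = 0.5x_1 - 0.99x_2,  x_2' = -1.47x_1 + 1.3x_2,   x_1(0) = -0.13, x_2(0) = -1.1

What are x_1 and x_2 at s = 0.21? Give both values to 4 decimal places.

0.0850, -1.3602

Euler on (x_1,x_2): x_1_{n+1} = x_1_n + h·x_1', x_2_{n+1} = x_2_n + h·x_2'.
0.000000: (-0.130000, -1.100000); f=(1.024000, -1.238900) → (0.085040, -1.360169)
(x_1(0.21), x_2(0.21)) ≈ (0.0850, -1.3602)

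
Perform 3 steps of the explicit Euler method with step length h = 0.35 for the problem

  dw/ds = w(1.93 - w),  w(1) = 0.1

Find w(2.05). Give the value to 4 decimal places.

Euler: w_{n+1} = w_n + h·f(s_n, w_n).
s=1.000000, w=0.100000: f=0.183000 → w ← 0.100000 + 0.35·0.183000 = 0.164050
s=1.350000, w=0.164050: f=0.289704 → w ← 0.164050 + 0.35·0.289704 = 0.265446
s=1.700000, w=0.265446: f=0.441850 → w ← 0.265446 + 0.35·0.441850 = 0.420094
w(2.05) ≈ 0.4201

0.4201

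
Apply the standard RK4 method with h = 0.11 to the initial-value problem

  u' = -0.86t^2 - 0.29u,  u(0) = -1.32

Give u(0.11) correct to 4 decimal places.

-1.2789

RK4: k1 = f(t_n, u_n); k2 = f(t_n + h/2, u_n + (h/2)·k1); k3 = f(t_n + h/2, u_n + (h/2)·k2); k4 = f(t_n + h, u_n + h·k3); u_{n+1} = u_n + (h/6)·(k1 + 2k2 + 2k3 + k4).
t=0.000000, u=-1.320000:
  k1 = f(0.000000, -1.320000) = 0.382800
  k2 = f(0.055000, -1.298946) = 0.374093
  k3 = f(0.055000, -1.299425) = 0.374232
  k4 = f(0.110000, -1.278835) = 0.360456
  u ← -1.320000 + (0.11/6)·(k1 + 2k2 + 2k3 + k4) = -1.278935
u(0.11) ≈ -1.2789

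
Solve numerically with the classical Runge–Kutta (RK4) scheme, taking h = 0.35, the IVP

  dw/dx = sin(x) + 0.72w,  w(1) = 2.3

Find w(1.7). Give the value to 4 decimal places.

RK4: k1 = f(x_n, w_n); k2 = f(x_n + h/2, w_n + (h/2)·k1); k3 = f(x_n + h/2, w_n + (h/2)·k2); k4 = f(x_n + h, w_n + h·k3); w_{n+1} = w_n + (h/6)·(k1 + 2k2 + 2k3 + k4).
x=1.000000, w=2.300000:
  k1 = f(1.000000, 2.300000) = 2.497471
  k2 = f(1.175000, 2.737057) = 2.893371
  k3 = f(1.175000, 2.806340) = 2.943255
  k4 = f(1.350000, 3.330139) = 3.373424
  w ← 2.300000 + (0.35/6)·(k1 + 2k2 + 2k3 + k4) = 3.323409
x=1.350000, w=3.323409:
  k1 = f(1.350000, 3.323409) = 3.368577
  k2 = f(1.525000, 3.912910) = 3.816246
  k3 = f(1.525000, 3.991252) = 3.872653
  k4 = f(1.700000, 4.678837) = 4.360427
  w ← 3.323409 + (0.35/6)·(k1 + 2k2 + 2k3 + k4) = 4.671305
w(1.7) ≈ 4.6713

4.6713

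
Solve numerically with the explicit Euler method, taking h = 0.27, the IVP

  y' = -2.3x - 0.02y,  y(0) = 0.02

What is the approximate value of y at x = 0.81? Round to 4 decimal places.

Euler: y_{n+1} = y_n + h·f(x_n, y_n).
x=0.000000, y=0.020000: f=-0.000400 → y ← 0.020000 + 0.27·(-0.000400) = 0.019892
x=0.270000, y=0.019892: f=-0.621398 → y ← 0.019892 + 0.27·(-0.621398) = -0.147885
x=0.540000, y=-0.147885: f=-1.239042 → y ← -0.147885 + 0.27·(-1.239042) = -0.482427
y(0.81) ≈ -0.4824

-0.4824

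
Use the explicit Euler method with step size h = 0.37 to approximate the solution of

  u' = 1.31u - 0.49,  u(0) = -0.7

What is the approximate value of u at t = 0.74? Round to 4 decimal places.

-1.9935

Euler: u_{n+1} = u_n + h·f(t_n, u_n).
t=0.000000, u=-0.700000: f=-1.407000 → u ← -0.700000 + 0.37·(-1.407000) = -1.220590
t=0.370000, u=-1.220590: f=-2.088973 → u ← -1.220590 + 0.37·(-2.088973) = -1.993510
u(0.74) ≈ -1.9935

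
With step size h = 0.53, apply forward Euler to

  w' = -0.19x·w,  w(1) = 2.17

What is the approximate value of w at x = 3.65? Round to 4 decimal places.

0.6633

Euler: w_{n+1} = w_n + h·f(x_n, w_n).
x=1.000000, w=2.170000: f=-0.412300 → w ← 2.170000 + 0.53·(-0.412300) = 1.951481
x=1.530000, w=1.951481: f=-0.567296 → w ← 1.951481 + 0.53·(-0.567296) = 1.650814
x=2.060000, w=1.650814: f=-0.646129 → w ← 1.650814 + 0.53·(-0.646129) = 1.308366
x=2.590000, w=1.308366: f=-0.643847 → w ← 1.308366 + 0.53·(-0.643847) = 0.967127
x=3.120000, w=0.967127: f=-0.573313 → w ← 0.967127 + 0.53·(-0.573313) = 0.663271
w(3.65) ≈ 0.6633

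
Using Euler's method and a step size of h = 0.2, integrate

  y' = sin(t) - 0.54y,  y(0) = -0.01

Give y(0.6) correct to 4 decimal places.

0.1062

Euler: y_{n+1} = y_n + h·f(t_n, y_n).
t=0.000000, y=-0.010000: f=0.005400 → y ← -0.010000 + 0.2·0.005400 = -0.008920
t=0.200000, y=-0.008920: f=0.203486 → y ← -0.008920 + 0.2·0.203486 = 0.031777
t=0.400000, y=0.031777: f=0.372259 → y ← 0.031777 + 0.2·0.372259 = 0.106229
y(0.6) ≈ 0.1062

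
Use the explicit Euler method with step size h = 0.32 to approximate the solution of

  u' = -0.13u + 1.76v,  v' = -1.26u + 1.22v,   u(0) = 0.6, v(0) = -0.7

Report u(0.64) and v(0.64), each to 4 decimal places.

-0.5111, -1.7625

Euler on (u,v): u_{n+1} = u_n + h·u', v_{n+1} = v_n + h·v'.
0.000000: (0.600000, -0.700000); f=(-1.310000, -1.610000) → (0.180800, -1.215200)
0.320000: (0.180800, -1.215200); f=(-2.162256, -1.710352) → (-0.511122, -1.762513)
(u(0.64), v(0.64)) ≈ (-0.5111, -1.7625)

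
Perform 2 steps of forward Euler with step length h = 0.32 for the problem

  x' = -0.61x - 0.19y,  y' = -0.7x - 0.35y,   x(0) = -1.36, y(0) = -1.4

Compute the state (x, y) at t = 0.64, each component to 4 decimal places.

-0.7553, -0.6073

Euler on (x,y): x_{n+1} = x_n + h·x', y_{n+1} = y_n + h·y'.
0.000000: (-1.360000, -1.400000); f=(1.095600, 1.442000) → (-1.009408, -0.938560)
0.320000: (-1.009408, -0.938560); f=(0.794065, 1.035082) → (-0.755307, -0.607334)
(x(0.64), y(0.64)) ≈ (-0.7553, -0.6073)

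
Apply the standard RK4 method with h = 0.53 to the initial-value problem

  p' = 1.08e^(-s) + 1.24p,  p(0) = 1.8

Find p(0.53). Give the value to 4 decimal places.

RK4: k1 = f(s_n, p_n); k2 = f(s_n + h/2, p_n + (h/2)·k1); k3 = f(s_n + h/2, p_n + (h/2)·k2); k4 = f(s_n + h, p_n + h·k3); p_{n+1} = p_n + (h/6)·(k1 + 2k2 + 2k3 + k4).
s=0.000000, p=1.800000:
  k1 = f(0.000000, 1.800000) = 3.312000
  k2 = f(0.265000, 2.677680) = 4.148906
  k3 = f(0.265000, 2.899460) = 4.423913
  k4 = f(0.530000, 4.144674) = 5.775089
  p ← 1.800000 + (0.53/6)·(k1 + 2k2 + 2k3 + k4) = 4.117224
p(0.53) ≈ 4.1172

4.1172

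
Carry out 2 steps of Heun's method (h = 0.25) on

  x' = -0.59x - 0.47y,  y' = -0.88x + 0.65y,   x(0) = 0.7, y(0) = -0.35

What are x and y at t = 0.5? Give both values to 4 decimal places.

Heun on (x,y): k1 = f(t_n, state_n); k2 = f(t_n + h, state_n + h·k1); state_{n+1} = state_n + (h/2)·(k1 + k2).
0.000000: (0.700000, -0.350000)
  k1 = (-0.248500, -0.843500)
  predictor → (0.637875, -0.560875)
  k2 = (-0.112735, -0.925899)
  → (0.654846, -0.571175)
0.250000: (0.654846, -0.571175)
  k1 = (-0.117907, -0.947528)
  predictor → (0.625369, -0.808057)
  k2 = (0.010819, -1.075562)
  → (0.641460, -0.824061)
(x(0.5), y(0.5)) ≈ (0.6415, -0.8241)

0.6415, -0.8241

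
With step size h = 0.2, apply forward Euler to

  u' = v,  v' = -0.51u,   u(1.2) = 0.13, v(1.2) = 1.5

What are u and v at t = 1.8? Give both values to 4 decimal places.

1.0159, 1.3687

Euler on (u,v): u_{n+1} = u_n + h·u', v_{n+1} = v_n + h·v'.
1.200000: (0.130000, 1.500000); f=(1.500000, -0.066300) → (0.430000, 1.486740)
1.400000: (0.430000, 1.486740); f=(1.486740, -0.219300) → (0.727348, 1.442880)
1.600000: (0.727348, 1.442880); f=(1.442880, -0.370947) → (1.015924, 1.368691)
(u(1.8), v(1.8)) ≈ (1.0159, 1.3687)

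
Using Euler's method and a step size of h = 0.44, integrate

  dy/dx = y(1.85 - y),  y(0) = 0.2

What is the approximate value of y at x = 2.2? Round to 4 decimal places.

1.5955

Euler: y_{n+1} = y_n + h·f(x_n, y_n).
x=0.000000, y=0.200000: f=0.330000 → y ← 0.200000 + 0.44·0.330000 = 0.345200
x=0.440000, y=0.345200: f=0.519457 → y ← 0.345200 + 0.44·0.519457 = 0.573761
x=0.880000, y=0.573761: f=0.732256 → y ← 0.573761 + 0.44·0.732256 = 0.895954
x=1.320000, y=0.895954: f=0.854781 → y ← 0.895954 + 0.44·0.854781 = 1.272058
x=1.760000, y=1.272058: f=0.735176 → y ← 1.272058 + 0.44·0.735176 = 1.595535
y(2.2) ≈ 1.5955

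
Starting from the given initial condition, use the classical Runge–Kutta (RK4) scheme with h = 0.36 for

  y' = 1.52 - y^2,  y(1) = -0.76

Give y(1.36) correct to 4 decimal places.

-0.3317

RK4: k1 = f(t_n, y_n); k2 = f(t_n + h/2, y_n + (h/2)·k1); k3 = f(t_n + h/2, y_n + (h/2)·k2); k4 = f(t_n + h, y_n + h·k3); y_{n+1} = y_n + (h/6)·(k1 + 2k2 + 2k3 + k4).
t=1.000000, y=-0.760000:
  k1 = f(1.000000, -0.760000) = 0.942400
  k2 = f(1.180000, -0.590368) = 1.171466
  k3 = f(1.180000, -0.549136) = 1.218449
  k4 = f(1.360000, -0.321358) = 1.416729
  y ← -0.760000 + (0.36/6)·(k1 + 2k2 + 2k3 + k4) = -0.331662
y(1.36) ≈ -0.3317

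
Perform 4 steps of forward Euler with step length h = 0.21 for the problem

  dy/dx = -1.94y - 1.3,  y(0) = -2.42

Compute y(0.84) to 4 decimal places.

-0.8859

Euler: y_{n+1} = y_n + h·f(x_n, y_n).
x=0.000000, y=-2.420000: f=3.394800 → y ← -2.420000 + 0.21·3.394800 = -1.707092
x=0.210000, y=-1.707092: f=2.011758 → y ← -1.707092 + 0.21·2.011758 = -1.284623
x=0.420000, y=-1.284623: f=1.192168 → y ← -1.284623 + 0.21·1.192168 = -1.034267
x=0.630000, y=-1.034267: f=0.706479 → y ← -1.034267 + 0.21·0.706479 = -0.885907
y(0.84) ≈ -0.8859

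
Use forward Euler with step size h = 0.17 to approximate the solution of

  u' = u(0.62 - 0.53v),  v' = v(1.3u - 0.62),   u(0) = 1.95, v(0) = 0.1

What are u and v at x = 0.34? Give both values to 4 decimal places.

Euler on (u,v): u_{n+1} = u_n + h·u', v_{n+1} = v_n + h·v'.
0.000000: (1.950000, 0.100000); f=(1.105650, 0.191500) → (2.137961, 0.132555)
0.170000: (2.137961, 0.132555); f=(1.175335, 0.286232) → (2.337767, 0.181215)
(u(0.34), v(0.34)) ≈ (2.3378, 0.1812)

2.3378, 0.1812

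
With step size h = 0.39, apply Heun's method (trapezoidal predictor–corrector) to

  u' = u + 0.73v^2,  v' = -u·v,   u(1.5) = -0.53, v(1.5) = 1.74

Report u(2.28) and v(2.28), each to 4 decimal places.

1.6880, 1.2183

Heun on (u,v): k1 = f(t_n, state_n); k2 = f(t_n + h, state_n + h·k1); state_{n+1} = state_n + (h/2)·(k1 + k2).
1.500000: (-0.530000, 1.740000)
  k1 = (1.680148, 0.922200)
  predictor → (0.125258, 2.099658)
  k2 = (3.343509, -0.262998)
  → (0.449613, 1.868544)
1.890000: (0.449613, 1.868544)
  k1 = (2.998377, -0.840122)
  predictor → (1.618980, 1.540897)
  k2 = (3.352265, -2.494681)
  → (1.687988, 1.218258)
(u(2.28), v(2.28)) ≈ (1.6880, 1.2183)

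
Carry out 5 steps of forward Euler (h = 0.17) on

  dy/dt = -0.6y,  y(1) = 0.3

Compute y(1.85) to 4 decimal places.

Euler: y_{n+1} = y_n + h·f(t_n, y_n).
t=1.000000, y=0.300000: f=-0.180000 → y ← 0.300000 + 0.17·(-0.180000) = 0.269400
t=1.170000, y=0.269400: f=-0.161640 → y ← 0.269400 + 0.17·(-0.161640) = 0.241921
t=1.340000, y=0.241921: f=-0.145153 → y ← 0.241921 + 0.17·(-0.145153) = 0.217245
t=1.510000, y=0.217245: f=-0.130347 → y ← 0.217245 + 0.17·(-0.130347) = 0.195086
t=1.680000, y=0.195086: f=-0.117052 → y ← 0.195086 + 0.17·(-0.117052) = 0.175187
y(1.85) ≈ 0.1752

0.1752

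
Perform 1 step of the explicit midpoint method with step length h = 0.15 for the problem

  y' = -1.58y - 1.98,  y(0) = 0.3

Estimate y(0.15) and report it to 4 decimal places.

-0.0245

Midpoint: k1 = f(t_n, y_n); k2 = f(t_n + h/2, y_n + (h/2)·k1); y_{n+1} = y_n + h·k2.
t=0.000000, y=0.300000:
  k1 = f(0.000000, 0.300000) = -2.454000
  k2 = f(0.075000, 0.115950) = -2.163201
  y ← 0.300000 + 0.15·(-2.163201) = -0.024480
y(0.15) ≈ -0.0245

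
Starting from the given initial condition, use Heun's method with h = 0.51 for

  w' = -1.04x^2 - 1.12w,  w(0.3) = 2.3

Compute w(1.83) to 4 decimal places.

-0.9915

Heun: k1 = f(x_n, w_n); k2 = f(x_n + h, w_n + h·k1); w_{n+1} = w_n + (h/2)·(k1 + k2).
x=0.300000, w=2.300000:
  k1 = f(0.300000, 2.300000) = -2.669600
  k2 = f(0.810000, 0.938504) = -1.733468
  w ← 2.300000 + (0.51/2)·(-2.669600 + (-1.733468)) = 1.177218
x=0.810000, w=1.177218:
  k1 = f(0.810000, 1.177218) = -2.000828
  k2 = f(1.320000, 0.156795) = -1.987707
  w ← 1.177218 + (0.51/2)·(-2.000828 + (-1.987707)) = 0.160141
x=1.320000, w=0.160141:
  k1 = f(1.320000, 0.160141) = -1.991454
  k2 = f(1.830000, -0.855500) = -2.524696
  w ← 0.160141 + (0.51/2)·(-1.991454 + (-2.524696)) = -0.991477
w(1.83) ≈ -0.9915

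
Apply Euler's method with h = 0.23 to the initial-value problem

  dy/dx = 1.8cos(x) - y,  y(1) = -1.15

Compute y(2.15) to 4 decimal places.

Euler: y_{n+1} = y_n + h·f(x_n, y_n).
x=1.000000, y=-1.150000: f=2.122544 → y ← -1.150000 + 0.23·2.122544 = -0.661815
x=1.230000, y=-0.661815: f=1.263443 → y ← -0.661815 + 0.23·1.263443 = -0.371223
x=1.460000, y=-0.371223: f=0.570249 → y ← -0.371223 + 0.23·0.570249 = -0.240066
x=1.690000, y=-0.240066: f=0.026007 → y ← -0.240066 + 0.23·0.026007 = -0.234084
x=1.920000, y=-0.234084: f=-0.381785 → y ← -0.234084 + 0.23·(-0.381785) = -0.321895
y(2.15) ≈ -0.3219

-0.3219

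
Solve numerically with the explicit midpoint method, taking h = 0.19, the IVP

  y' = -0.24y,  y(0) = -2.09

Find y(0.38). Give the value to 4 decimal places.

-1.9079

Midpoint: k1 = f(x_n, y_n); k2 = f(x_n + h/2, y_n + (h/2)·k1); y_{n+1} = y_n + h·k2.
x=0.000000, y=-2.090000:
  k1 = f(0.000000, -2.090000) = 0.501600
  k2 = f(0.095000, -2.042348) = 0.490164
  y ← -2.090000 + 0.19·0.490164 = -1.996869
x=0.190000, y=-1.996869:
  k1 = f(0.190000, -1.996869) = 0.479249
  k2 = f(0.285000, -1.951340) = 0.468322
  y ← -1.996869 + 0.19·0.468322 = -1.907888
y(0.38) ≈ -1.9079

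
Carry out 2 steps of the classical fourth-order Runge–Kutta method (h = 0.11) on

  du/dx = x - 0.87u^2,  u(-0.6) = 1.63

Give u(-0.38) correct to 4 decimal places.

RK4: k1 = f(x_n, u_n); k2 = f(x_n + h/2, u_n + (h/2)·k1); k3 = f(x_n + h/2, u_n + (h/2)·k2); k4 = f(x_n + h, u_n + h·k3); u_{n+1} = u_n + (h/6)·(k1 + 2k2 + 2k3 + k4).
x=-0.600000, u=1.630000:
  k1 = f(-0.600000, 1.630000) = -2.911503
  k2 = f(-0.545000, 1.469867) = -2.424644
  k3 = f(-0.545000, 1.496645) = -2.493752
  k4 = f(-0.490000, 1.355687) = -2.088963
  u ← 1.630000 + (0.11/6)·(k1 + 2k2 + 2k3 + k4) = 1.357984
x=-0.490000, u=1.357984:
  k1 = f(-0.490000, 1.357984) = -2.094384
  k2 = f(-0.435000, 1.242792) = -1.778744
  k3 = f(-0.435000, 1.260153) = -1.816547
  k4 = f(-0.380000, 1.158163) = -1.546968
  u ← 1.357984 + (0.11/6)·(k1 + 2k2 + 2k3 + k4) = 1.159398
u(-0.38) ≈ 1.1594

1.1594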